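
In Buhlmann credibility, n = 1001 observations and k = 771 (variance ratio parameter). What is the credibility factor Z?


Z = n / (n + k)
= 1001 / (1001 + 771)
= 1001 / 1772
= 0.5649


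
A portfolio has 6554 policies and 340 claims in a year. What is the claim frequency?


frequency = claims / policies
= 340 / 6554
= 0.0519


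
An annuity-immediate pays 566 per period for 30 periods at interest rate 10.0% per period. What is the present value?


PV = PMT * (1 - (1+i)^(-n)) / i
= 566 * (1 - (1+0.1)^(-30)) / 0.1
= 566 * (1 - 0.057309) / 0.1
= 566 * 9.426914
= 5335.6336


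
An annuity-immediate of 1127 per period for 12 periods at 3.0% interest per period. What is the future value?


FV = PMT * ((1+i)^n - 1) / i
= 1127 * ((1.03)^12 - 1) / 0.03
= 1127 * (1.425761 - 1) / 0.03
= 15994.4173


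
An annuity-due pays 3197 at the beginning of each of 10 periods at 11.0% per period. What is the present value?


PV_due = PMT * (1-(1+i)^(-n))/i * (1+i)
PV_immediate = 18827.8747
PV_due = 18827.8747 * 1.11
= 20898.941


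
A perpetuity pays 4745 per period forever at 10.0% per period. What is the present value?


PV = PMT / i
= 4745 / 0.1
= 47450.0


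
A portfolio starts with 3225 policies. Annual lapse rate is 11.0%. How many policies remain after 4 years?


remaining = initial * (1 - lapse)^years
= 3225 * (1 - 0.11)^4
= 3225 * 0.627422
= 2023.4373


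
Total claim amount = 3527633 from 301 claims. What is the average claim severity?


severity = total / number
= 3527633 / 301
= 11719.711


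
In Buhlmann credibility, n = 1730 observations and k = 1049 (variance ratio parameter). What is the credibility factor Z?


Z = n / (n + k)
= 1730 / (1730 + 1049)
= 1730 / 2779
= 0.6225


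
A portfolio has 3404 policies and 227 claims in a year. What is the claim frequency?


frequency = claims / policies
= 227 / 3404
= 0.0667


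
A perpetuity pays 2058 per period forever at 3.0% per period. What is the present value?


PV = PMT / i
= 2058 / 0.03
= 68600.0


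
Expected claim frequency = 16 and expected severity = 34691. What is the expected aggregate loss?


E[S] = E[N] * E[X]
= 16 * 34691
= 555056


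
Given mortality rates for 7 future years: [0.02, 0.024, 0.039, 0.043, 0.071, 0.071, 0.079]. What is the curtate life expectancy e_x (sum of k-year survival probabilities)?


e_x = sum_{k=1}^{n} k_p_x
k_p_x values:
  1_p_x = 0.98
  2_p_x = 0.95648
  3_p_x = 0.919177
  4_p_x = 0.879653
  5_p_x = 0.817197
  6_p_x = 0.759176
  7_p_x = 0.699201
e_x = 6.0109


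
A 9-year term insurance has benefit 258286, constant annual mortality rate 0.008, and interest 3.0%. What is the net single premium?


NSP = benefit * sum_{k=0}^{n-1} k_p_x * q * v^(k+1)
With constant q=0.008, v=0.970874
Sum = 0.060428
NSP = 258286 * 0.060428
= 15607.653


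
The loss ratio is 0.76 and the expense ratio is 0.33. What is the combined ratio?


Combined ratio = loss ratio + expense ratio
= 0.76 + 0.33
= 1.09


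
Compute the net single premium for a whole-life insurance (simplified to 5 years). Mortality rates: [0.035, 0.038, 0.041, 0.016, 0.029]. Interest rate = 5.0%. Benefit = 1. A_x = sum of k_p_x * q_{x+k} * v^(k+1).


v = 0.952381
Year 0: k_p_x=1.0, q=0.035, term=0.033333
Year 1: k_p_x=0.965, q=0.038, term=0.033261
Year 2: k_p_x=0.92833, q=0.041, term=0.032879
Year 3: k_p_x=0.890268, q=0.016, term=0.011719
Year 4: k_p_x=0.876024, q=0.029, term=0.019905
A_x = 0.1311


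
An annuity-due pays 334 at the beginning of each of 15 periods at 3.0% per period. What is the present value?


PV_due = PMT * (1-(1+i)^(-n))/i * (1+i)
PV_immediate = 3987.2703
PV_due = 3987.2703 * 1.03
= 4106.8884


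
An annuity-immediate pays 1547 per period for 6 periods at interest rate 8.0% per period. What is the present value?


PV = PMT * (1 - (1+i)^(-n)) / i
= 1547 * (1 - (1+0.08)^(-6)) / 0.08
= 1547 * (1 - 0.63017) / 0.08
= 1547 * 4.62288
= 7151.5948


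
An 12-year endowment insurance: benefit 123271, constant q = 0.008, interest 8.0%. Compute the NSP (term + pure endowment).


Term component = 7165.1346
Pure endowment = 12_p_x * v^12 * benefit = 0.908113 * 0.397114 * 123271 = 44454.5194
NSP = 51619.654


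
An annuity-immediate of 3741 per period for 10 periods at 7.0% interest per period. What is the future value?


FV = PMT * ((1+i)^n - 1) / i
= 3741 * ((1.07)^10 - 1) / 0.07
= 3741 * (1.967151 - 1) / 0.07
= 51687.3318


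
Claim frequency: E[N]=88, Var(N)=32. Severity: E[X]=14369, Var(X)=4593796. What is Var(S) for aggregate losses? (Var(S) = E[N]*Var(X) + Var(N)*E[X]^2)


Var(S) = E[N]*Var(X) + Var(N)*E[X]^2
= 88*4593796 + 32*14369^2
= 404254048 + 6606981152
= 7.0112e+09


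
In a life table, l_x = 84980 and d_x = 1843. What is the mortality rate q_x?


q_x = d_x / l_x
= 1843 / 84980
= 0.0217


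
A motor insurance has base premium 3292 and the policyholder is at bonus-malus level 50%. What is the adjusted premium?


adjusted = base * BM_level / 100
= 3292 * 50 / 100
= 3292 * 0.5
= 1646.0


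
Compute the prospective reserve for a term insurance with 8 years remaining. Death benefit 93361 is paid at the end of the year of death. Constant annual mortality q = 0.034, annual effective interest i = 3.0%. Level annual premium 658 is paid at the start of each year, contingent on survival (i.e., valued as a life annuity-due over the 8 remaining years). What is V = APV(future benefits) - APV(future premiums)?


v = 1/(1+i) = 0.970874
APV(future benefits) per unit = sum_{k=0}^{7} k_p_x * q * v^(k+1) = 0.213257
APV(future benefits) = 93361 * 0.213257 = 19909.846
Life annuity-due factor ä_{x:8} = sum_{k=0}^{7} k_p_x * v^k = 6.460419
APV(future premiums) = 658 * 6.460419 = 4250.956
V = 19909.846 - 4250.956
= 15658.89


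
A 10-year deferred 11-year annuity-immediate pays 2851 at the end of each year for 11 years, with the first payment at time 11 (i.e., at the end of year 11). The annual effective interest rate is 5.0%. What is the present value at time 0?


PV at time 10 of the 11-year annuity-immediate:
a_n = 2851 * (1-(1+0.05)^(-11))/0.05 = 23681.5869
Discount back 10 years to time 0:
PV = 23681.5869 * (1+0.05)^(-10)
= 23681.5869 * 0.613913
= 14538.4401


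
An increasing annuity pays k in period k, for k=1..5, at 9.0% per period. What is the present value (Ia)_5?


(Ia)_n = sum_{k=1}^{n} k * v^k, v = 1/(1+i)
v = 0.917431
Sum computed term by term:
(Ia)_5 = 11.0007


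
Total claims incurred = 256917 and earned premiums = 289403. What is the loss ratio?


Loss ratio = claims / premiums
= 256917 / 289403
= 0.8877


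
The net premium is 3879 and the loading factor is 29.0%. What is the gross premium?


Gross = net * (1 + loading)
= 3879 * (1 + 0.29)
= 3879 * 1.29
= 5003.91


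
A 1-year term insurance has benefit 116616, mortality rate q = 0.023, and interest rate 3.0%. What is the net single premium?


NSP = benefit * q * v
v = 1/(1+i) = 0.970874
NSP = 116616 * 0.023 * 0.970874
= 2604.0466


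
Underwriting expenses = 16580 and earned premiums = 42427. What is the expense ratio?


Expense ratio = expenses / premiums
= 16580 / 42427
= 0.3908


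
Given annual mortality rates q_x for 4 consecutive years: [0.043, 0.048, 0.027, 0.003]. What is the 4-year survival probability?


p_k = 1 - q_k for each year
Survival = product of (1 - q_k)
= 0.957 * 0.952 * 0.973 * 0.997
= 0.8838


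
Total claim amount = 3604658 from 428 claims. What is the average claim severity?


severity = total / number
= 3604658 / 428
= 8422.0981


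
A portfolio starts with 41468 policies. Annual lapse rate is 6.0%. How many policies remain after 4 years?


remaining = initial * (1 - lapse)^years
= 41468 * (1 - 0.06)^4
= 41468 * 0.780749
= 32376.0979


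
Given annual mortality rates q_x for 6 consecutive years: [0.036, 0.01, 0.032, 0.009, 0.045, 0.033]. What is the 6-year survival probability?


p_k = 1 - q_k for each year
Survival = product of (1 - q_k)
= 0.964 * 0.99 * 0.968 * 0.991 * 0.955 * 0.967
= 0.8455


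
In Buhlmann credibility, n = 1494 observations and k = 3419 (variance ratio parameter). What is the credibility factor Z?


Z = n / (n + k)
= 1494 / (1494 + 3419)
= 1494 / 4913
= 0.3041


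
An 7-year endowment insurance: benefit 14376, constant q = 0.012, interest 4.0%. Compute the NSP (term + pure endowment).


Term component = 1000.7776
Pure endowment = 7_p_x * v^7 * benefit = 0.918964 * 0.759918 * 14376 = 10039.297
NSP = 11040.0746


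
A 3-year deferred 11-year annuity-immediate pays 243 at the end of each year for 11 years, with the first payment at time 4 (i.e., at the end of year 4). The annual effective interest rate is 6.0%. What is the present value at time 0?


PV at time 3 of the 11-year annuity-immediate:
a_n = 243 * (1-(1+0.06)^(-11))/0.06 = 1916.5105
Discount back 3 years to time 0:
PV = 1916.5105 * (1+0.06)^(-3)
= 1916.5105 * 0.839619
= 1609.1392


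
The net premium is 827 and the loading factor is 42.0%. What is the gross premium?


Gross = net * (1 + loading)
= 827 * (1 + 0.42)
= 827 * 1.42
= 1174.34


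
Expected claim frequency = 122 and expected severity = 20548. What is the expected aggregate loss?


E[S] = E[N] * E[X]
= 122 * 20548
= 2.5069e+06


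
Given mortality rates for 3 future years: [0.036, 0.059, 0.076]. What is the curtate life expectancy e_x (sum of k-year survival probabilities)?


e_x = sum_{k=1}^{n} k_p_x
k_p_x values:
  1_p_x = 0.964
  2_p_x = 0.907124
  3_p_x = 0.838183
e_x = 2.7093


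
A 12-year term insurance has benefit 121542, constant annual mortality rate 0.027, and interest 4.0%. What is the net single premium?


NSP = benefit * sum_{k=0}^{n-1} k_p_x * q * v^(k+1)
With constant q=0.027, v=0.961538
Sum = 0.22175
NSP = 121542 * 0.22175
= 26951.9019


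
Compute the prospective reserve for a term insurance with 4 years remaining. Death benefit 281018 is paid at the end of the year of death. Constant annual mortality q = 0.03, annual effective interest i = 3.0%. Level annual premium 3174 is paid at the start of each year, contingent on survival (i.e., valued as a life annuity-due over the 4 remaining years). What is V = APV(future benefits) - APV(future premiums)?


v = 1/(1+i) = 0.970874
APV(future benefits) per unit = sum_{k=0}^{3} k_p_x * q * v^(k+1) = 0.106714
APV(future benefits) = 281018 * 0.106714 = 29988.6679
Life annuity-due factor ä_{x:4} = sum_{k=0}^{3} k_p_x * v^k = 3.663861
APV(future premiums) = 3174 * 3.663861 = 11629.0953
V = 29988.6679 - 11629.0953
= 18359.5726


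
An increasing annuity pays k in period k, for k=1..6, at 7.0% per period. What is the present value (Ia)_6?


(Ia)_n = sum_{k=1}^{n} k * v^k, v = 1/(1+i)
v = 0.934579
Sum computed term by term:
(Ia)_6 = 15.7449


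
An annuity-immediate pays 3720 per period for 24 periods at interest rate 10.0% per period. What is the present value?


PV = PMT * (1 - (1+i)^(-n)) / i
= 3720 * (1 - (1+0.1)^(-24)) / 0.1
= 3720 * (1 - 0.101526) / 0.1
= 3720 * 8.984744
= 33423.2478


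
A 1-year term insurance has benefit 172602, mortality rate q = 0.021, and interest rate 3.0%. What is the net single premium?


NSP = benefit * q * v
v = 1/(1+i) = 0.970874
NSP = 172602 * 0.021 * 0.970874
= 3519.0699


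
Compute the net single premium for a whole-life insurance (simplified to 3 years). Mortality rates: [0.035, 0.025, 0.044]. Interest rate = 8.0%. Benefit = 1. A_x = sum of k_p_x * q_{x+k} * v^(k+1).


v = 0.925926
Year 0: k_p_x=1.0, q=0.035, term=0.032407
Year 1: k_p_x=0.965, q=0.025, term=0.020683
Year 2: k_p_x=0.940875, q=0.044, term=0.032863
A_x = 0.086


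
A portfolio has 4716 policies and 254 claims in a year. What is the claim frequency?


frequency = claims / policies
= 254 / 4716
= 0.0539


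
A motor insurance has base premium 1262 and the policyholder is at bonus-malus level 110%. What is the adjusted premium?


adjusted = base * BM_level / 100
= 1262 * 110 / 100
= 1262 * 1.1
= 1388.2


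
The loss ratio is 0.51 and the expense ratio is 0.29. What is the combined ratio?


Combined ratio = loss ratio + expense ratio
= 0.51 + 0.29
= 0.8


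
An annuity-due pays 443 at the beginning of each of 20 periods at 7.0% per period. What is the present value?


PV_due = PMT * (1-(1+i)^(-n))/i * (1+i)
PV_immediate = 4693.1483
PV_due = 4693.1483 * 1.07
= 5021.6687


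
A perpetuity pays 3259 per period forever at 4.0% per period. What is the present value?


PV = PMT / i
= 3259 / 0.04
= 81475.0


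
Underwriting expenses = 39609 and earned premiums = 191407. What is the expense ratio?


Expense ratio = expenses / premiums
= 39609 / 191407
= 0.2069


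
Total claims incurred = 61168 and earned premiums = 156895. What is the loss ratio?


Loss ratio = claims / premiums
= 61168 / 156895
= 0.3899


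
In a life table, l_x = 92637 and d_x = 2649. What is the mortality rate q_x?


q_x = d_x / l_x
= 2649 / 92637
= 0.0286


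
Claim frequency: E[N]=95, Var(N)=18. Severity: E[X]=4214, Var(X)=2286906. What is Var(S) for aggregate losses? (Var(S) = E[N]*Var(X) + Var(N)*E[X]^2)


Var(S) = E[N]*Var(X) + Var(N)*E[X]^2
= 95*2286906 + 18*4214^2
= 217256070 + 319640328
= 5.3690e+08


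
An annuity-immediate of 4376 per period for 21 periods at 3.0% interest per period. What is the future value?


FV = PMT * ((1+i)^n - 1) / i
= 4376 * ((1.03)^21 - 1) / 0.03
= 4376 * (1.860295 - 1) / 0.03
= 125488.3015


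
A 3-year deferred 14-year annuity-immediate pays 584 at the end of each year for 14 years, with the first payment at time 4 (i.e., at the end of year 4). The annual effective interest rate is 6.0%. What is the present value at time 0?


PV at time 3 of the 14-year annuity-immediate:
a_n = 584 * (1-(1+0.06)^(-14))/0.06 = 5428.2706
Discount back 3 years to time 0:
PV = 5428.2706 * (1+0.06)^(-3)
= 5428.2706 * 0.839619
= 4557.6807


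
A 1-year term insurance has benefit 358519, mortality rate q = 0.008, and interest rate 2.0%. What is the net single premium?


NSP = benefit * q * v
v = 1/(1+i) = 0.980392
NSP = 358519 * 0.008 * 0.980392
= 2811.9137


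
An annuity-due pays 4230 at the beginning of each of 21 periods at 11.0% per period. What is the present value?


PV_due = PMT * (1-(1+i)^(-n))/i * (1+i)
PV_immediate = 34157.5477
PV_due = 34157.5477 * 1.11
= 37914.8779


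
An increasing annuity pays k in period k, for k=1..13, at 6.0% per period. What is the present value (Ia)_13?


(Ia)_n = sum_{k=1}^{n} k * v^k, v = 1/(1+i)
v = 0.943396
Sum computed term by term:
(Ia)_13 = 54.8156


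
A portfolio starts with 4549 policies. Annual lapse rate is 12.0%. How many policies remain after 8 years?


remaining = initial * (1 - lapse)^years
= 4549 * (1 - 0.12)^8
= 4549 * 0.359635
= 1635.9775


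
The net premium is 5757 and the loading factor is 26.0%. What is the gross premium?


Gross = net * (1 + loading)
= 5757 * (1 + 0.26)
= 5757 * 1.26
= 7253.82


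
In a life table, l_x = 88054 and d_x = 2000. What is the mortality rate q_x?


q_x = d_x / l_x
= 2000 / 88054
= 0.0227


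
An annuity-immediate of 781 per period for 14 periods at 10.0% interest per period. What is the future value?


FV = PMT * ((1+i)^n - 1) / i
= 781 * ((1.1)^14 - 1) / 0.1
= 781 * (3.797498 - 1) / 0.1
= 21848.462


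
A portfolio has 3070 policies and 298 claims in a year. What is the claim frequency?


frequency = claims / policies
= 298 / 3070
= 0.0971


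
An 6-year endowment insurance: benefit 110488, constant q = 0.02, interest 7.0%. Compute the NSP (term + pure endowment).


Term component = 10059.9525
Pure endowment = 6_p_x * v^6 * benefit = 0.885842 * 0.666342 * 110488 = 65218.2138
NSP = 75278.1663


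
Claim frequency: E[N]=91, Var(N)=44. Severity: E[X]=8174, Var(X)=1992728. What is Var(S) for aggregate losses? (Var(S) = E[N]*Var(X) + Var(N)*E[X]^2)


Var(S) = E[N]*Var(X) + Var(N)*E[X]^2
= 91*1992728 + 44*8174^2
= 181338248 + 2939828144
= 3.1212e+09


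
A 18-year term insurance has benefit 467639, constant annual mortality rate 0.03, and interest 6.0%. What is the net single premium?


NSP = benefit * sum_{k=0}^{n-1} k_p_x * q * v^(k+1)
With constant q=0.03, v=0.943396
Sum = 0.265839
NSP = 467639 * 0.265839
= 124316.8967


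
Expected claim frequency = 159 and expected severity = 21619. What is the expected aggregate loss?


E[S] = E[N] * E[X]
= 159 * 21619
= 3.4374e+06


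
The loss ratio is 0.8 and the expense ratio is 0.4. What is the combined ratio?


Combined ratio = loss ratio + expense ratio
= 0.8 + 0.4
= 1.2


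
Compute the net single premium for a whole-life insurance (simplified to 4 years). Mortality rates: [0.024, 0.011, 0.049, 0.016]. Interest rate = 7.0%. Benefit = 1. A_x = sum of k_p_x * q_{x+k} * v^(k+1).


v = 0.934579
Year 0: k_p_x=1.0, q=0.024, term=0.02243
Year 1: k_p_x=0.976, q=0.011, term=0.009377
Year 2: k_p_x=0.965264, q=0.049, term=0.038609
Year 3: k_p_x=0.917966, q=0.016, term=0.011205
A_x = 0.0816


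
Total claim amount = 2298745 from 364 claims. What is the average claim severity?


severity = total / number
= 2298745 / 364
= 6315.2335


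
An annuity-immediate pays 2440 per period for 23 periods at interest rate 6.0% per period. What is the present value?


PV = PMT * (1 - (1+i)^(-n)) / i
= 2440 * (1 - (1+0.06)^(-23)) / 0.06
= 2440 * (1 - 0.261797) / 0.06
= 2440 * 12.303379
= 30020.2447


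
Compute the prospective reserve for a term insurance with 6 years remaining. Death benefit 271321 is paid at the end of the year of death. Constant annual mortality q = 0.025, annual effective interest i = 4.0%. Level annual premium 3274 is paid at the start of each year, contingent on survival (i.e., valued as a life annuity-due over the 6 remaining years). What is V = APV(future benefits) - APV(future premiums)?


v = 1/(1+i) = 0.961538
APV(future benefits) per unit = sum_{k=0}^{5} k_p_x * q * v^(k+1) = 0.123487
APV(future benefits) = 271321 * 0.123487 = 33504.5791
Life annuity-due factor ä_{x:6} = sum_{k=0}^{5} k_p_x * v^k = 5.137053
APV(future premiums) = 3274 * 5.137053 = 16818.7131
V = 33504.5791 - 16818.7131
= 16685.866


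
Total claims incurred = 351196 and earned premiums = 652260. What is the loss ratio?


Loss ratio = claims / premiums
= 351196 / 652260
= 0.5384


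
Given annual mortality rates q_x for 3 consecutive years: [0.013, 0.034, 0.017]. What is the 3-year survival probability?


p_k = 1 - q_k for each year
Survival = product of (1 - q_k)
= 0.987 * 0.966 * 0.983
= 0.9372


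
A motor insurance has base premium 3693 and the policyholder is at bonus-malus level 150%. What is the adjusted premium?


adjusted = base * BM_level / 100
= 3693 * 150 / 100
= 3693 * 1.5
= 5539.5


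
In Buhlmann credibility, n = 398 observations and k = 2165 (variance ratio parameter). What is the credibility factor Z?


Z = n / (n + k)
= 398 / (398 + 2165)
= 398 / 2563
= 0.1553


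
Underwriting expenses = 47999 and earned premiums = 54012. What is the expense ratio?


Expense ratio = expenses / premiums
= 47999 / 54012
= 0.8887


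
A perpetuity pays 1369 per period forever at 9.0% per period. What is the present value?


PV = PMT / i
= 1369 / 0.09
= 15211.1111


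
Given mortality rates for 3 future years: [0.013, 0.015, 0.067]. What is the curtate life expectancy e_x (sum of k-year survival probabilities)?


e_x = sum_{k=1}^{n} k_p_x
k_p_x values:
  1_p_x = 0.987
  2_p_x = 0.972195
  3_p_x = 0.907058
e_x = 2.8663


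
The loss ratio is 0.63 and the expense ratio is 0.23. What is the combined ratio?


Combined ratio = loss ratio + expense ratio
= 0.63 + 0.23
= 0.86


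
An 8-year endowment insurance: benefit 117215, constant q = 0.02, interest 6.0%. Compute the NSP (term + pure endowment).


Term component = 13662.0164
Pure endowment = 8_p_x * v^8 * benefit = 0.850763 * 0.627412 * 117215 = 62566.9343
NSP = 76228.9507


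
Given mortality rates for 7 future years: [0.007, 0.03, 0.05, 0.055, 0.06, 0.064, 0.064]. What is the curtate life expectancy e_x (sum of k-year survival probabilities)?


e_x = sum_{k=1}^{n} k_p_x
k_p_x values:
  1_p_x = 0.993
  2_p_x = 0.96321
  3_p_x = 0.915049
  4_p_x = 0.864722
  5_p_x = 0.812838
  6_p_x = 0.760817
  7_p_x = 0.712125
e_x = 6.0218


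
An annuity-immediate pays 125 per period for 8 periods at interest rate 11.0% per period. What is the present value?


PV = PMT * (1 - (1+i)^(-n)) / i
= 125 * (1 - (1+0.11)^(-8)) / 0.11
= 125 * (1 - 0.433926) / 0.11
= 125 * 5.146123
= 643.2653


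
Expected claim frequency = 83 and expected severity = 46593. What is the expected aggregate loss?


E[S] = E[N] * E[X]
= 83 * 46593
= 3.8672e+06


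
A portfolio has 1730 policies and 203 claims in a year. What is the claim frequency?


frequency = claims / policies
= 203 / 1730
= 0.1173


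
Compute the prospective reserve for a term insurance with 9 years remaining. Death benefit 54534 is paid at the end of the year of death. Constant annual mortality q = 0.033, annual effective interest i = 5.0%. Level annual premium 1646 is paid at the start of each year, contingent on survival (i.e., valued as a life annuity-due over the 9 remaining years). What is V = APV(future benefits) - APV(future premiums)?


v = 1/(1+i) = 0.952381
APV(future benefits) per unit = sum_{k=0}^{8} k_p_x * q * v^(k+1) = 0.208107
APV(future benefits) = 54534 * 0.208107 = 11348.9228
Life annuity-due factor ä_{x:9} = sum_{k=0}^{8} k_p_x * v^k = 6.621595
APV(future premiums) = 1646 * 6.621595 = 10899.1462
V = 11348.9228 - 10899.1462
= 449.7766


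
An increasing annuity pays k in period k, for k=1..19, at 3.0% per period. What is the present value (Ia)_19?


(Ia)_n = sum_{k=1}^{n} k * v^k, v = 1/(1+i)
v = 0.970874
Sum computed term by term:
(Ia)_19 = 130.6026


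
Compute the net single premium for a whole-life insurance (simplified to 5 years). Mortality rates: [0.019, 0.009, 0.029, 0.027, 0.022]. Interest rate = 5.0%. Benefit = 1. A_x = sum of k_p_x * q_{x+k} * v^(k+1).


v = 0.952381
Year 0: k_p_x=1.0, q=0.019, term=0.018095
Year 1: k_p_x=0.981, q=0.009, term=0.008008
Year 2: k_p_x=0.972171, q=0.029, term=0.024354
Year 3: k_p_x=0.943978, q=0.027, term=0.020969
Year 4: k_p_x=0.918491, q=0.022, term=0.015833
A_x = 0.0873


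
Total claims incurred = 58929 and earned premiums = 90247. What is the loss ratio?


Loss ratio = claims / premiums
= 58929 / 90247
= 0.653


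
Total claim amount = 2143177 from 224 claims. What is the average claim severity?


severity = total / number
= 2143177 / 224
= 9567.7545


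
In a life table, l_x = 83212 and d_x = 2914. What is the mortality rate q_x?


q_x = d_x / l_x
= 2914 / 83212
= 0.035


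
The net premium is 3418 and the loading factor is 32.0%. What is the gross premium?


Gross = net * (1 + loading)
= 3418 * (1 + 0.32)
= 3418 * 1.32
= 4511.76


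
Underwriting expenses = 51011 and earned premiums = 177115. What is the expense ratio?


Expense ratio = expenses / premiums
= 51011 / 177115
= 0.288


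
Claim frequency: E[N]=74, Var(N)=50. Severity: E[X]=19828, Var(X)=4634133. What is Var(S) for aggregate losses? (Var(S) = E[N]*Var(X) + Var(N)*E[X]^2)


Var(S) = E[N]*Var(X) + Var(N)*E[X]^2
= 74*4634133 + 50*19828^2
= 342925842 + 19657479200
= 2.0000e+10


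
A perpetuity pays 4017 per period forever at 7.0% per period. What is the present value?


PV = PMT / i
= 4017 / 0.07
= 57385.7143


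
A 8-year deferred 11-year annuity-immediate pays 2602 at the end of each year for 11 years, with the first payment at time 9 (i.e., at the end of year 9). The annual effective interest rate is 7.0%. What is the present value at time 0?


PV at time 8 of the 11-year annuity-immediate:
a_n = 2602 * (1-(1+0.07)^(-11))/0.07 = 19511.5506
Discount back 8 years to time 0:
PV = 19511.5506 * (1+0.07)^(-8)
= 19511.5506 * 0.582009
= 11355.9001


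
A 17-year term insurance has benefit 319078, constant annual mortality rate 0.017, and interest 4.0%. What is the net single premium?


NSP = benefit * sum_{k=0}^{n-1} k_p_x * q * v^(k+1)
With constant q=0.017, v=0.961538
Sum = 0.183848
NSP = 319078 * 0.183848
= 58661.8409


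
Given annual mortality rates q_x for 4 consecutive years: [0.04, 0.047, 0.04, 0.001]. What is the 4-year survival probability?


p_k = 1 - q_k for each year
Survival = product of (1 - q_k)
= 0.96 * 0.953 * 0.96 * 0.999
= 0.8774


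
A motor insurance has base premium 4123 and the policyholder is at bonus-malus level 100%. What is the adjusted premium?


adjusted = base * BM_level / 100
= 4123 * 100 / 100
= 4123 * 1.0
= 4123.0


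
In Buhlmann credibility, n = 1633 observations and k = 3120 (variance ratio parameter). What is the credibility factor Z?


Z = n / (n + k)
= 1633 / (1633 + 3120)
= 1633 / 4753
= 0.3436


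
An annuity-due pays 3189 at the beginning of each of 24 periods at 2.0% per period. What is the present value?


PV_due = PMT * (1-(1+i)^(-n))/i * (1+i)
PV_immediate = 60316.5087
PV_due = 60316.5087 * 1.02
= 61522.8389


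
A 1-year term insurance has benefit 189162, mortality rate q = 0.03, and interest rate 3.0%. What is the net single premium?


NSP = benefit * q * v
v = 1/(1+i) = 0.970874
NSP = 189162 * 0.03 * 0.970874
= 5509.5728


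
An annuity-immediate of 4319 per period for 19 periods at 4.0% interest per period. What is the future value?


FV = PMT * ((1+i)^n - 1) / i
= 4319 * ((1.04)^19 - 1) / 0.04
= 4319 * (2.106849 - 1) / 0.04
= 119512.0398


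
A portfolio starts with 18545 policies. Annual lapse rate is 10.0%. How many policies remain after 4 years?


remaining = initial * (1 - lapse)^years
= 18545 * (1 - 0.1)^4
= 18545 * 0.6561
= 12167.3745


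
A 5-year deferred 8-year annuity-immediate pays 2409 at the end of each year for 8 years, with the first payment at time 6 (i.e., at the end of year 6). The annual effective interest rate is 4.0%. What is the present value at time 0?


PV at time 5 of the 8-year annuity-immediate:
a_n = 2409 * (1-(1+0.04)^(-8))/0.04 = 16219.1824
Discount back 5 years to time 0:
PV = 16219.1824 * (1+0.04)^(-5)
= 16219.1824 * 0.821927
= 13330.9857


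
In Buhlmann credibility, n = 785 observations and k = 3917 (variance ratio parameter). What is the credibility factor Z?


Z = n / (n + k)
= 785 / (785 + 3917)
= 785 / 4702
= 0.167


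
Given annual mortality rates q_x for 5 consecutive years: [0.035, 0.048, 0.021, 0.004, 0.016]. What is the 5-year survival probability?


p_k = 1 - q_k for each year
Survival = product of (1 - q_k)
= 0.965 * 0.952 * 0.979 * 0.996 * 0.984
= 0.8815


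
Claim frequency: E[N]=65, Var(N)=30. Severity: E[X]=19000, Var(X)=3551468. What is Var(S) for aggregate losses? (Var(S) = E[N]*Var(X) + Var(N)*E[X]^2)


Var(S) = E[N]*Var(X) + Var(N)*E[X]^2
= 65*3551468 + 30*19000^2
= 230845420 + 10830000000
= 1.1061e+10


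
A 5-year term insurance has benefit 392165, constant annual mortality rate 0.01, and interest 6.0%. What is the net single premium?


NSP = benefit * sum_{k=0}^{n-1} k_p_x * q * v^(k+1)
With constant q=0.01, v=0.943396
Sum = 0.041338
NSP = 392165 * 0.041338
= 16211.2559


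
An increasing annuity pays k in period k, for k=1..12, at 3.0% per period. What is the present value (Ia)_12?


(Ia)_n = sum_{k=1}^{n} k * v^k, v = 1/(1+i)
v = 0.970874
Sum computed term by term:
(Ia)_12 = 61.2022


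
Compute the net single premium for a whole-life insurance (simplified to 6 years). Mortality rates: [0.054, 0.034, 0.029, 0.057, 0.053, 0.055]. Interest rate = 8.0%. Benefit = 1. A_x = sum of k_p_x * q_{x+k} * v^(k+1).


v = 0.925926
Year 0: k_p_x=1.0, q=0.054, term=0.05
Year 1: k_p_x=0.946, q=0.034, term=0.027575
Year 2: k_p_x=0.913836, q=0.029, term=0.021038
Year 3: k_p_x=0.887335, q=0.057, term=0.037176
Year 4: k_p_x=0.836757, q=0.053, term=0.030183
Year 5: k_p_x=0.792409, q=0.055, term=0.027464
A_x = 0.1934


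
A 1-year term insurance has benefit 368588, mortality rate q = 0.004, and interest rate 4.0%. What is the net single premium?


NSP = benefit * q * v
v = 1/(1+i) = 0.961538
NSP = 368588 * 0.004 * 0.961538
= 1417.6462


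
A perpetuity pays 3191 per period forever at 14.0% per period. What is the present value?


PV = PMT / i
= 3191 / 0.14
= 22792.8571


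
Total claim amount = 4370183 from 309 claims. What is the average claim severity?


severity = total / number
= 4370183 / 309
= 14142.9871


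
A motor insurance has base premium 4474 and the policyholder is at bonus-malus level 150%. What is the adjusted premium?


adjusted = base * BM_level / 100
= 4474 * 150 / 100
= 4474 * 1.5
= 6711.0


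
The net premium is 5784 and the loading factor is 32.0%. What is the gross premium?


Gross = net * (1 + loading)
= 5784 * (1 + 0.32)
= 5784 * 1.32
= 7634.88


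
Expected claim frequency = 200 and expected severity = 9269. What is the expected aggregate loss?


E[S] = E[N] * E[X]
= 200 * 9269
= 1.8538e+06


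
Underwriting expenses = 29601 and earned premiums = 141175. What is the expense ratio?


Expense ratio = expenses / premiums
= 29601 / 141175
= 0.2097


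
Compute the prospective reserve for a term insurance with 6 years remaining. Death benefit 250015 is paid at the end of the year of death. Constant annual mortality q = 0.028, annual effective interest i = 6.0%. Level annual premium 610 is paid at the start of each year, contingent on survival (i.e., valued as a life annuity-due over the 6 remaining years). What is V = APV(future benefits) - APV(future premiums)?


v = 1/(1+i) = 0.943396
APV(future benefits) per unit = sum_{k=0}^{5} k_p_x * q * v^(k+1) = 0.129018
APV(future benefits) = 250015 * 0.129018 = 32256.4695
Life annuity-due factor ä_{x:6} = sum_{k=0}^{5} k_p_x * v^k = 4.884258
APV(future premiums) = 610 * 4.884258 = 2979.3974
V = 32256.4695 - 2979.3974
= 29277.0721


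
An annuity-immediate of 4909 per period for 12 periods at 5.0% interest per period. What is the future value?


FV = PMT * ((1+i)^n - 1) / i
= 4909 * ((1.05)^12 - 1) / 0.05
= 4909 * (1.795856 - 1) / 0.05
= 78137.1741


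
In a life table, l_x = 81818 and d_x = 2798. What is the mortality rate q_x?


q_x = d_x / l_x
= 2798 / 81818
= 0.0342


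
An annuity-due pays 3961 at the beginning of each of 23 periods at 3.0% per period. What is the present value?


PV_due = PMT * (1-(1+i)^(-n))/i * (1+i)
PV_immediate = 65133.1328
PV_due = 65133.1328 * 1.03
= 67087.1268


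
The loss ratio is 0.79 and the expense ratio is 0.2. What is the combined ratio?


Combined ratio = loss ratio + expense ratio
= 0.79 + 0.2
= 0.99


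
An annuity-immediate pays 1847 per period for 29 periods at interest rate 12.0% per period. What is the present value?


PV = PMT * (1 - (1+i)^(-n)) / i
= 1847 * (1 - (1+0.12)^(-29)) / 0.12
= 1847 * (1 - 0.037383) / 0.12
= 1847 * 8.021806
= 14816.2758


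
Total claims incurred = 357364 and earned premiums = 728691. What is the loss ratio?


Loss ratio = claims / premiums
= 357364 / 728691
= 0.4904


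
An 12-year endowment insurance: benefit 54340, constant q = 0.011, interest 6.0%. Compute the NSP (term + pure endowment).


Term component = 4755.0114
Pure endowment = 12_p_x * v^12 * benefit = 0.8757 * 0.496969 * 54340 = 23648.5627
NSP = 28403.5741


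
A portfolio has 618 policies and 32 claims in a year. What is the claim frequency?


frequency = claims / policies
= 32 / 618
= 0.0518


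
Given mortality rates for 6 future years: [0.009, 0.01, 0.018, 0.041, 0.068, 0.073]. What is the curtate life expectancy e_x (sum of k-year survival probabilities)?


e_x = sum_{k=1}^{n} k_p_x
k_p_x values:
  1_p_x = 0.991
  2_p_x = 0.98109
  3_p_x = 0.96343
  4_p_x = 0.92393
  5_p_x = 0.861103
  6_p_x = 0.798242
e_x = 5.5188


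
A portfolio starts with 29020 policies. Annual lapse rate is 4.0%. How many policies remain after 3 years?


remaining = initial * (1 - lapse)^years
= 29020 * (1 - 0.04)^3
= 29020 * 0.884736
= 25675.0387


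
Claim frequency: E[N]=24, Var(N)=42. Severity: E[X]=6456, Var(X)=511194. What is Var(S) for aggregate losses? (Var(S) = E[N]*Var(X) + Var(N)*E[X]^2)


Var(S) = E[N]*Var(X) + Var(N)*E[X]^2
= 24*511194 + 42*6456^2
= 12268656 + 1750557312
= 1.7628e+09


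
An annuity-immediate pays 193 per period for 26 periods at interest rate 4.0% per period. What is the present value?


PV = PMT * (1 - (1+i)^(-n)) / i
= 193 * (1 - (1+0.04)^(-26)) / 0.04
= 193 * (1 - 0.360689) / 0.04
= 193 * 15.982769
= 3084.6745


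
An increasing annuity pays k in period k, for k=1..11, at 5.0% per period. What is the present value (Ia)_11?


(Ia)_n = sum_{k=1}^{n} k * v^k, v = 1/(1+i)
v = 0.952381
Sum computed term by term:
(Ia)_11 = 45.8053


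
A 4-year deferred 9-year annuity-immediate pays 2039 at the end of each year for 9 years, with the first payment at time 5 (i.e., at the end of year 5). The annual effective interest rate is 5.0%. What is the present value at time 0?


PV at time 4 of the 9-year annuity-immediate:
a_n = 2039 * (1-(1+0.05)^(-9))/0.05 = 14492.8484
Discount back 4 years to time 0:
PV = 14492.8484 * (1+0.05)^(-4)
= 14492.8484 * 0.822702
= 11923.3022


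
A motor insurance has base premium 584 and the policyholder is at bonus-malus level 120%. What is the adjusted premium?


adjusted = base * BM_level / 100
= 584 * 120 / 100
= 584 * 1.2
= 700.8


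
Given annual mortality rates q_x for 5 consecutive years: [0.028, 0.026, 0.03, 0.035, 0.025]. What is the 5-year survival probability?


p_k = 1 - q_k for each year
Survival = product of (1 - q_k)
= 0.972 * 0.974 * 0.97 * 0.965 * 0.975
= 0.864


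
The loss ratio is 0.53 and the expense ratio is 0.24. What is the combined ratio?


Combined ratio = loss ratio + expense ratio
= 0.53 + 0.24
= 0.77


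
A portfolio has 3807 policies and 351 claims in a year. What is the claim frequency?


frequency = claims / policies
= 351 / 3807
= 0.0922


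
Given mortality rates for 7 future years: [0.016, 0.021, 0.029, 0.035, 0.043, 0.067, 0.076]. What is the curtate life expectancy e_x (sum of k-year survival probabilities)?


e_x = sum_{k=1}^{n} k_p_x
k_p_x values:
  1_p_x = 0.984
  2_p_x = 0.963336
  3_p_x = 0.935399
  4_p_x = 0.90266
  5_p_x = 0.863846
  6_p_x = 0.805968
  7_p_x = 0.744715
e_x = 6.1999


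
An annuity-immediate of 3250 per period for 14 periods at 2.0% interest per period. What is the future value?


FV = PMT * ((1+i)^n - 1) / i
= 3250 * ((1.02)^14 - 1) / 0.02
= 3250 * (1.319479 - 1) / 0.02
= 51915.299


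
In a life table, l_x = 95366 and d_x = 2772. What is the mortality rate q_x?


q_x = d_x / l_x
= 2772 / 95366
= 0.0291


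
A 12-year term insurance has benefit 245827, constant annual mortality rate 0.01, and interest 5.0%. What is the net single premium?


NSP = benefit * sum_{k=0}^{n-1} k_p_x * q * v^(k+1)
With constant q=0.01, v=0.952381
Sum = 0.084405
NSP = 245827 * 0.084405
= 20748.9352


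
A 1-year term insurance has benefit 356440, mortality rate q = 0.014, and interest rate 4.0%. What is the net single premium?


NSP = benefit * q * v
v = 1/(1+i) = 0.961538
NSP = 356440 * 0.014 * 0.961538
= 4798.2308


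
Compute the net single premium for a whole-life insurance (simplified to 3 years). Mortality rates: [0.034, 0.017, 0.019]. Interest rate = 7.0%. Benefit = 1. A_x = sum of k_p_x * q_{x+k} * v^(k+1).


v = 0.934579
Year 0: k_p_x=1.0, q=0.034, term=0.031776
Year 1: k_p_x=0.966, q=0.017, term=0.014344
Year 2: k_p_x=0.949578, q=0.019, term=0.014728
A_x = 0.0608


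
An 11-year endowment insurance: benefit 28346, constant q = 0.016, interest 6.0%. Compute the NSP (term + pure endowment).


Term component = 3335.0101
Pure endowment = 11_p_x * v^11 * benefit = 0.837425 * 0.526788 * 28346 = 12504.702
NSP = 15839.7121


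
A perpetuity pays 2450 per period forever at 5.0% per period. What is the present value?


PV = PMT / i
= 2450 / 0.05
= 49000.0


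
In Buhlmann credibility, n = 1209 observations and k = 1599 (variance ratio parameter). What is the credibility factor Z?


Z = n / (n + k)
= 1209 / (1209 + 1599)
= 1209 / 2808
= 0.4306


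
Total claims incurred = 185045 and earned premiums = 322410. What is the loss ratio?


Loss ratio = claims / premiums
= 185045 / 322410
= 0.5739


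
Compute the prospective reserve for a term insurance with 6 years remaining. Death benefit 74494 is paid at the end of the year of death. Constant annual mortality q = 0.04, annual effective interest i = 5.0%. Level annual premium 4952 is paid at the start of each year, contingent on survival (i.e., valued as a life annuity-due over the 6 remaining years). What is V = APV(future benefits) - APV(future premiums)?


v = 1/(1+i) = 0.952381
APV(future benefits) per unit = sum_{k=0}^{5} k_p_x * q * v^(k+1) = 0.184842
APV(future benefits) = 74494 * 0.184842 = 13769.6062
Life annuity-due factor ä_{x:6} = sum_{k=0}^{5} k_p_x * v^k = 4.852098
APV(future premiums) = 4952 * 4.852098 = 24027.5876
V = 13769.6062 - 24027.5876
= -10257.9814


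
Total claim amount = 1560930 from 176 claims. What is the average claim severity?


severity = total / number
= 1560930 / 176
= 8868.9205


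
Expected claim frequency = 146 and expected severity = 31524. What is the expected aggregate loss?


E[S] = E[N] * E[X]
= 146 * 31524
= 4.6025e+06


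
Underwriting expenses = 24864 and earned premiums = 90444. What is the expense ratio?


Expense ratio = expenses / premiums
= 24864 / 90444
= 0.2749


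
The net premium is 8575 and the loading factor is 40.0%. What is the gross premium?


Gross = net * (1 + loading)
= 8575 * (1 + 0.4)
= 8575 * 1.4
= 12005.0


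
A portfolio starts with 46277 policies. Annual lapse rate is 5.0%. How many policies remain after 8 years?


remaining = initial * (1 - lapse)^years
= 46277 * (1 - 0.05)^8
= 46277 * 0.66342
= 30701.1073


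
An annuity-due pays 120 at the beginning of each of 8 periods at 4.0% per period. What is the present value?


PV_due = PMT * (1-(1+i)^(-n))/i * (1+i)
PV_immediate = 807.9294
PV_due = 807.9294 * 1.04
= 840.2466


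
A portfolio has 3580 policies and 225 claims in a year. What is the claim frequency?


frequency = claims / policies
= 225 / 3580
= 0.0628


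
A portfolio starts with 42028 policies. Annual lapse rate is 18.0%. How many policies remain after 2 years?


remaining = initial * (1 - lapse)^years
= 42028 * (1 - 0.18)^2
= 42028 * 0.6724
= 28259.6272


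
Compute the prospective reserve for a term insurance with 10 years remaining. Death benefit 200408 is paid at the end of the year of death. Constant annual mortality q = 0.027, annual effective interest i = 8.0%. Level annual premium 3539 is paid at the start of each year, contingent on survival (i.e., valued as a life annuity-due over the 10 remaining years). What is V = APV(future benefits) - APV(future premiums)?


v = 1/(1+i) = 0.925926
APV(future benefits) per unit = sum_{k=0}^{9} k_p_x * q * v^(k+1) = 0.163443
APV(future benefits) = 200408 * 0.163443 = 32755.2405
Life annuity-due factor ä_{x:10} = sum_{k=0}^{9} k_p_x * v^k = 6.537711
APV(future premiums) = 3539 * 6.537711 = 23136.9598
V = 32755.2405 - 23136.9598
= 9618.2807


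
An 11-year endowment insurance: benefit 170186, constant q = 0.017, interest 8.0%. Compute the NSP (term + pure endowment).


Term component = 19233.1823
Pure endowment = 11_p_x * v^11 * benefit = 0.828111 * 0.428883 * 170186 = 60443.7244
NSP = 79676.9067


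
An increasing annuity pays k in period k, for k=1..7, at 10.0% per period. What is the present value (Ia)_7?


(Ia)_n = sum_{k=1}^{n} k * v^k, v = 1/(1+i)
v = 0.909091
Sum computed term by term:
(Ia)_7 = 17.6315


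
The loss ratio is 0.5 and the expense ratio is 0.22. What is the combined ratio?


Combined ratio = loss ratio + expense ratio
= 0.5 + 0.22
= 0.72
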